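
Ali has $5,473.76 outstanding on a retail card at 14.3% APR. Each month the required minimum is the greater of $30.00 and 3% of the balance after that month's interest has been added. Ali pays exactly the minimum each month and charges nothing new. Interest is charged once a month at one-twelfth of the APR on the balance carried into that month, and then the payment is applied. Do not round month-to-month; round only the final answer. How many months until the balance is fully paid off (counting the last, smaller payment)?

135 months

Monthly rate r = 14.3%/12 = 1.19167% = 0.0119167.
While 3% of the post-interest balance exceeds $30.00, each month B ← (B·(1+r))·(1 − 0.03), i.e. B shrinks by the factor (1+r)·0.97 = 0.98156.
This holds for months 1–92. Entering month 93 the balance is $987.65; 3% of the post-interest balance is now below $30.00, so the flat $30.00 minimum applies from here.
From month 93 a fixed $30.00 at rate r clears $987.65 in 43 more payments. Total: 92 + 43 = 135 months.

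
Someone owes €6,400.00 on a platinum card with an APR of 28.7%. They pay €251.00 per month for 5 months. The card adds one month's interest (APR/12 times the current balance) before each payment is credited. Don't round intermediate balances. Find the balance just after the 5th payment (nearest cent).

Monthly rate r = 28.7%/12 = 2.39167% = 0.0239167.
Each month: B ← B·(1+r) − €251.00.
Month 1: interest €153.07; balance after payment €6,302.07.
Month 2: interest €150.72; balance after payment €6,201.79.
Month 3: interest €148.33; balance after payment €6,099.12.
Month 4: interest €145.87; balance after payment €5,993.99.
Month 5: interest €143.36; balance after payment €5,886.34.

€5,886.34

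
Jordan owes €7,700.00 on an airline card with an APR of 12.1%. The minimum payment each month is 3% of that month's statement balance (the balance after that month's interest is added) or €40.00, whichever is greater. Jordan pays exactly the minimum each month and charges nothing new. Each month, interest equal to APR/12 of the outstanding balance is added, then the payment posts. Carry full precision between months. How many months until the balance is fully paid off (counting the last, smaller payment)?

127 months

Monthly rate r = 12.1%/12 = 1.00833% = 0.0100833.
While 3% of the post-interest balance exceeds €40.00, each month B ← (B·(1+r))·(1 − 0.03), i.e. B shrinks by the factor (1+r)·0.97 = 0.97978.
This holds for months 1–87. Entering month 88 the balance is €1,302.29; 3% of the post-interest balance is now below €40.00, so the flat €40.00 minimum applies from here.
From month 88 a fixed €40.00 at rate r clears €1,302.29 in 40 more payments. Total: 87 + 40 = 127 months.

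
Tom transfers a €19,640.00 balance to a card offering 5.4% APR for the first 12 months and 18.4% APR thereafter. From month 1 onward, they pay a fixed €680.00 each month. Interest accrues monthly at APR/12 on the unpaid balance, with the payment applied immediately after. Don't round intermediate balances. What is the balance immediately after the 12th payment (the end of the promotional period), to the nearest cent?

Promo months 1–12 at r₀ = 5.4%/12 = 0.0045; months 13+ at r₁ = 18.4%/12 = 0.0153333.
After month 12: iterate B ← B·(1+r₀) − €680.00 for 12 months → €12,362.19.

€12,362.19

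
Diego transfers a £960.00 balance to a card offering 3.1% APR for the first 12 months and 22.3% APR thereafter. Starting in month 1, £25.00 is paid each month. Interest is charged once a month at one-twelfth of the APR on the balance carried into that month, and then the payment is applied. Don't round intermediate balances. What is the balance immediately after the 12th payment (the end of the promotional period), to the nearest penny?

Promo months 1–12 at r₀ = 3.1%/12 = 0.00258333; months 13+ at r₁ = 22.3%/12 = 0.0185833.
After month 12: iterate B ← B·(1+r₀) − £25.00 for 12 months → £685.89.

£685.89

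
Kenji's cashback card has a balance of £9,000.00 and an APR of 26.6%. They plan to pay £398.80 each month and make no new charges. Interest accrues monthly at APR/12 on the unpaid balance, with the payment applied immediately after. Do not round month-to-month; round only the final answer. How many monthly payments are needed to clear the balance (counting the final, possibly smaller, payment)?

32 months

Monthly rate r = 26.6%/12 = 2.21667% = 0.0221667.
Recurrence: B ← B·(1+r) − £398.80.
Month 1: interest £199.50; balance after payment £8,800.70.
Month 2: interest £195.08; balance after payment £8,596.98.
Closed form: n = −ln(1 − rB₀/P)/ln(1+r) = −ln(0.49975)/ln(1.02217) ≈ 31.638, so the balance reaches zero during payment 32.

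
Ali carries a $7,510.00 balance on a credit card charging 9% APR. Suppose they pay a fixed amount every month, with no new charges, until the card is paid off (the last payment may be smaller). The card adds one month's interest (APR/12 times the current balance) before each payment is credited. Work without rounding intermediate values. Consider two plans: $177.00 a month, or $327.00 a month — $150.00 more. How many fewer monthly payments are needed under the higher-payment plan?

Monthly rate r = 9%/12 = 0.75% = 0.0075.
At $177.00/mo: n = ⌈−ln(1 − rB₀/P)/ln(1+r)⌉ = 52 payments (last $46.94); total interest = total paid − $7,510.00 = $1,563.94.
At $327.00/mo: 26 payments (last $98.33); total interest $763.33.
Payments saved = 52 − 26 = 26.

26 fewer payments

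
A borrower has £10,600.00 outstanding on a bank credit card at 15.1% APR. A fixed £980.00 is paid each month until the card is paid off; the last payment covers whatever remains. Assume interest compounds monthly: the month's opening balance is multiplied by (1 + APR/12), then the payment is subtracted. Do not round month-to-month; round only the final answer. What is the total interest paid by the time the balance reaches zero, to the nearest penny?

£867.14

Monthly rate r = 15.1%/12 = 1.25833% = 0.0125833.
Payoff takes n = ⌈−ln(1 − rB₀/P)/ln(1+r)⌉ = ⌈11.700⌉ = 12 payments; the last is £687.14.
Total paid = 11·£980.00 + £687.14 = £11,467.14.
Total interest = total paid − principal = £11,467.14 − £10,600.00 = £867.14.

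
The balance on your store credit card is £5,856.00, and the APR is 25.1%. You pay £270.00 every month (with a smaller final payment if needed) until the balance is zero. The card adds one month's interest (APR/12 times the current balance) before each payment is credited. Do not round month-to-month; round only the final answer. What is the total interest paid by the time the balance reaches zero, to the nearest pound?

Monthly rate r = 25.1%/12 = 2.09167% = 0.0209167.
Payoff takes n = ⌈−ln(1 − rB₀/P)/ln(1+r)⌉ = ⌈29.202⌉ = 30 payments; the last is £55.05.
Total paid = 29·£270.00 + £55.05 = £7,885.05.
Total interest = total paid − principal = £7,885.05 − £5,856.00 = £2,029.05.

£2,029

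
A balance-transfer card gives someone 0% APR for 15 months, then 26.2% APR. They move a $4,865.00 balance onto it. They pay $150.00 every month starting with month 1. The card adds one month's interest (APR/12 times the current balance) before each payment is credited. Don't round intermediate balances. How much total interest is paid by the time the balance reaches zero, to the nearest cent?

$712.21

Promo months 1–15 at r₀ = 0%/12 = 0; months 16+ at r₁ = 26.2%/12 = 0.0218333.
After month 15 (no interest yet): B = $4,865.00 − 15·$150.00 = $2,615.00.
Then at r₁ with $150.00/mo: n₂ = −ln(1 − r₁·B/P)/ln(1+r₁) ≈ 22.18 → 23 more payments.
Total paid = 37·$150.00 + $27.21 = $5,577.21; interest = $5,577.21 − $4,865.00 = $712.21.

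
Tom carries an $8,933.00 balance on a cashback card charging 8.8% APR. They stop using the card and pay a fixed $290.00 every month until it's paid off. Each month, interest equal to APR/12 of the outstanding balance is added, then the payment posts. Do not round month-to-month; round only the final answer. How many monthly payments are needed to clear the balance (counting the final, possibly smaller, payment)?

36 months

Monthly rate r = 8.8%/12 = 0.733333% = 0.00733333.
Recurrence: B ← B·(1+r) − $290.00.
Month 1: interest $65.51; balance after payment $8,708.51.
Month 2: interest $63.86; balance after payment $8,482.37.
Closed form: n = −ln(1 − rB₀/P)/ln(1+r) = −ln(0.77411)/ln(1.00733) ≈ 35.043, so the balance reaches zero during payment 36.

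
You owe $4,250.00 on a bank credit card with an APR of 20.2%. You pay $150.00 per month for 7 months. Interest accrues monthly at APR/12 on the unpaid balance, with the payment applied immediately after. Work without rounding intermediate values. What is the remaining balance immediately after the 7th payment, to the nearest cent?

$3,672.27

Monthly rate r = 20.2%/12 = 1.68333% = 0.0168333.
Each month: B ← B·(1+r) − $150.00.
Month 1: interest $71.54; balance after payment $4,171.54.
Month 2: interest $70.22; balance after payment $4,091.76.
Month 3: interest $68.88; balance after payment $4,010.64.
Month 4: interest $67.51; balance after payment $3,928.15.
Month 5: interest $66.12; balance after payment $3,844.28.
Month 6: interest $64.71; balance after payment $3,758.99.
Month 7: interest $63.28; balance after payment $3,672.27.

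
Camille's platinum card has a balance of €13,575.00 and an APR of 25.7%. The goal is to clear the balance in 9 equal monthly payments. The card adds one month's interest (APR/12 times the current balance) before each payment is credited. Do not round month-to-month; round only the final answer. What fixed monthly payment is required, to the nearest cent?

€1,674.41

Monthly rate r = 25.7%/12 = 2.14167% = 0.0214167.
Level-payment amortization: P = B₀·r / (1 − (1+r)^(−n)) = 13575.00·0.0214167 / (1 − 1.02142^(−9)).
Denominator 1 − (1+r)^(−9) = 0.173631908.
P = 290.731 / 0.173631908 ≈ 1674.41.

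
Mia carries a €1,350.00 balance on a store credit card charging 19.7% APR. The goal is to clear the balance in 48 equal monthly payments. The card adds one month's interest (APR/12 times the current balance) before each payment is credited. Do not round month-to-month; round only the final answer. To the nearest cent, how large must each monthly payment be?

Monthly rate r = 19.7%/12 = 1.64167% = 0.0164167.
Level-payment amortization: P = B₀·r / (1 − (1+r)^(−n)) = 1350.00·0.0164167 / (1 − 1.01642^(−48)).
Denominator 1 − (1+r)^(−48) = 0.542327659.
P = 22.1625 / 0.542327659 ≈ 40.87.

€40.87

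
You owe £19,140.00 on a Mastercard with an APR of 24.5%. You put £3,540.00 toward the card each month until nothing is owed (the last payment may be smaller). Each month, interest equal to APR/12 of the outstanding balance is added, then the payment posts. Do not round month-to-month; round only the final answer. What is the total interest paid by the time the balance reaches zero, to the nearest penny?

£1,353.54

Monthly rate r = 24.5%/12 = 2.04167% = 0.0204167.
Payoff takes n = ⌈−ln(1 − rB₀/P)/ln(1+r)⌉ = ⌈5.787⌉ = 6 payments; the last is £2,793.54.
Total paid = 5·£3,540.00 + £2,793.54 = £20,493.54.
Total interest = total paid − principal = £20,493.54 − £19,140.00 = £1,353.54.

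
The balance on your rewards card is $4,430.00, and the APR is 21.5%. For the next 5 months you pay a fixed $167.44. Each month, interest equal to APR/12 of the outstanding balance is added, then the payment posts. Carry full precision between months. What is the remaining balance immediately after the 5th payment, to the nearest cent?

Monthly rate r = 21.5%/12 = 1.79167% = 0.0179167.
Each month: B ← B·(1+r) − $167.44.
Month 1: interest $79.37; balance after payment $4,341.93.
Month 2: interest $77.79; balance after payment $4,252.28.
Month 3: interest $76.19; balance after payment $4,161.03.
Month 4: interest $74.55; balance after payment $4,068.14.
Month 5: interest $72.89; balance after payment $3,973.59.

$3,973.59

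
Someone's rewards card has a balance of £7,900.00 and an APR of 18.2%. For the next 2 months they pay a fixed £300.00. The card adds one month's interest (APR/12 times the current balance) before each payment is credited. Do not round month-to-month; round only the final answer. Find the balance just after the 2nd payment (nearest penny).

£7,536.90

Monthly rate r = 18.2%/12 = 1.51667% = 0.0151667.
Each month: B ← B·(1+r) − £300.00.
Month 1: interest £119.82; balance after payment £7,719.82.
Month 2: interest £117.08; balance after payment £7,536.90.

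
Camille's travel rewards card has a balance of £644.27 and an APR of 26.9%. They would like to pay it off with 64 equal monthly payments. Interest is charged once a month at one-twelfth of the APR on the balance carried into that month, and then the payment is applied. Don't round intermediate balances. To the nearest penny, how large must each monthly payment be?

£19.05

Monthly rate r = 26.9%/12 = 2.24167% = 0.0224167.
Level-payment amortization: P = B₀·r / (1 − (1+r)^(−n)) = 644.27·0.0224167 / (1 − 1.02242^(−64)).
Denominator 1 − (1+r)^(−64) = 0.758001266.
P = 14.4424 / 0.758001266 ≈ 19.05.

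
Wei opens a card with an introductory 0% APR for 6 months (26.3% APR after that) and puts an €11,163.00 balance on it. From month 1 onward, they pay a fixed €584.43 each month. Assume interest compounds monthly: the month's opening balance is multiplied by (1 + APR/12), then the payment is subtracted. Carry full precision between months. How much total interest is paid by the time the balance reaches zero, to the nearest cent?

Promo months 1–6 at r₀ = 0%/12 = 0; months 7+ at r₁ = 26.3%/12 = 0.0219167.
After month 6 (no interest yet): B = €11,163.00 − 6·€584.43 = €7,656.42.
Then at r₁ with €584.43/mo: n₂ = −ln(1 − r₁·B/P)/ln(1+r₁) ≈ 15.61 → 16 more payments.
Total paid = 21·€584.43 + €358.60 = €12,631.63; interest = €12,631.63 − €11,163.00 = €1,468.63.

€1,468.63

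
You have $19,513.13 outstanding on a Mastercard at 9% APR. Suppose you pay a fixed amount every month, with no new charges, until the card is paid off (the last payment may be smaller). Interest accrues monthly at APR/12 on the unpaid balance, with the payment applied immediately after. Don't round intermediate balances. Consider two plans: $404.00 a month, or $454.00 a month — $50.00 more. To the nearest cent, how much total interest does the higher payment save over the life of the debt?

Monthly rate r = 9%/12 = 0.75% = 0.0075.
At $404.00/mo: n = ⌈−ln(1 − rB₀/P)/ln(1+r)⌉ = 61 payments (last $80.59); total interest = total paid − $19,513.13 = $4,807.46.
At $454.00/mo: 53 payments (last $35.65); total interest $4,130.52.
Interest saved = $4,807.46 − $4,130.52 = $676.94.

$676.94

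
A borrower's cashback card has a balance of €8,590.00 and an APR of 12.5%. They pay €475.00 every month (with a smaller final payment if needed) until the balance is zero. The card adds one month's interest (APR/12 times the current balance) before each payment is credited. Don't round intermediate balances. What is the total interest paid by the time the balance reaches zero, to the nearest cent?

€977.40

Monthly rate r = 12.5%/12 = 1.04167% = 0.0104167.
Payoff takes n = ⌈−ln(1 − rB₀/P)/ln(1+r)⌉ = ⌈20.141⌉ = 21 payments; the last is €67.40.
Total paid = 20·€475.00 + €67.40 = €9,567.40.
Total interest = total paid − principal = €9,567.40 − €8,590.00 = €977.40.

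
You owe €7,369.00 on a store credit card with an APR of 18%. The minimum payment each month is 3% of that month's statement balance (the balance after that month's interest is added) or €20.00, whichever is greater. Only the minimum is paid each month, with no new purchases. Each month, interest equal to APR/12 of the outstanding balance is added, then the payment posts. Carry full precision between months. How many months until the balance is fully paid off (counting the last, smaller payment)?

201 months

Monthly rate r = 18%/12 = 1.5% = 0.015.
While 3% of the post-interest balance exceeds €20.00, each month B ← (B·(1+r))·(1 − 0.03), i.e. B shrinks by the factor (1+r)·0.97 = 0.98455.
This holds for months 1–156. Entering month 157 the balance is €649.38; 3% of the post-interest balance is now below €20.00, so the flat €20.00 minimum applies from here.
From month 157 a fixed €20.00 at rate r clears €649.38 in 45 more payments. Total: 156 + 45 = 201 months.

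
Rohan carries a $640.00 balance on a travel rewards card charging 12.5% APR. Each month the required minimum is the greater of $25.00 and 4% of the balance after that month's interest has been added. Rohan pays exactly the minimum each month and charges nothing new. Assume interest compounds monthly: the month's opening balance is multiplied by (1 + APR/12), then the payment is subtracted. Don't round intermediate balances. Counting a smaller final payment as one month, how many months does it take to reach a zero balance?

Monthly rate r = 12.5%/12 = 1.04167% = 0.0104167.
While 4% of the post-interest balance exceeds $25.00, each month B ← (B·(1+r))·(1 − 0.04), i.e. B shrinks by the factor (1+r)·0.96 = 0.97.
This holds for months 1–2. Entering month 3 the balance is $602.18; 4% of the post-interest balance is now below $25.00, so the flat $25.00 minimum applies from here.
From month 3 a fixed $25.00 at rate r clears $602.18 in 28 more payments. Total: 2 + 28 = 30 months.

30 months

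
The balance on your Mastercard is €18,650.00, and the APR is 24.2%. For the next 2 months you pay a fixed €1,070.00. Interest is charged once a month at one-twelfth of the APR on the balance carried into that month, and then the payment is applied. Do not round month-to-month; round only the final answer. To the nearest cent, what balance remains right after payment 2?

€17,248.22

Monthly rate r = 24.2%/12 = 2.01667% = 0.0201667.
Each month: B ← B·(1+r) − €1,070.00.
Month 1: interest €376.11; balance after payment €17,956.11.
Month 2: interest €362.11; balance after payment €17,248.22.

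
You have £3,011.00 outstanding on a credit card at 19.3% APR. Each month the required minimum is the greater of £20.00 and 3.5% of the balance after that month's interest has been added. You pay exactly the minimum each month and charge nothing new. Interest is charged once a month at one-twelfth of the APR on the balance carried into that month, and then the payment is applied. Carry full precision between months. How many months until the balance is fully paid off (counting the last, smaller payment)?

Monthly rate r = 19.3%/12 = 1.60833% = 0.0160833.
While 3.5% of the post-interest balance exceeds £20.00, each month B ← (B·(1+r))·(1 − 0.035), i.e. B shrinks by the factor (1+r)·0.965 = 0.98052.
This holds for months 1–86. Entering month 87 the balance is £554.60; 3.5% of the post-interest balance is now below £20.00, so the flat £20.00 minimum applies from here.
From month 87 a fixed £20.00 at rate r clears £554.60 in 38 more payments. Total: 86 + 38 = 124 months.

124 months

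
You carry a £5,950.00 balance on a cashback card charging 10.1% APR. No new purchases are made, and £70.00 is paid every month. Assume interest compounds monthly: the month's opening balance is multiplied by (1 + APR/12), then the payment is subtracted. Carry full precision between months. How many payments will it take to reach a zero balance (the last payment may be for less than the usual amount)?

150 months

Monthly rate r = 10.1%/12 = 0.841667% = 0.00841667.
Recurrence: B ← B·(1+r) − £70.00.
Month 1: interest £50.08; balance after payment £5,930.08.
Month 2: interest £49.91; balance after payment £5,909.99.
Closed form: n = −ln(1 − rB₀/P)/ln(1+r) = −ln(0.28458)/ln(1.00842) ≈ 149.942, so the balance reaches zero during payment 150.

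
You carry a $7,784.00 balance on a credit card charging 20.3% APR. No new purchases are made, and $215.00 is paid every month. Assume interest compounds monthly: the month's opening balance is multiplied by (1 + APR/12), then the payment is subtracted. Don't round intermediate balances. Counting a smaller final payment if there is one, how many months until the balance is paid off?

57 payments

Monthly rate r = 20.3%/12 = 1.69167% = 0.0169167.
Recurrence: B ← B·(1+r) − $215.00.
Month 1: interest $131.68; balance after payment $7,700.68.
Month 2: interest $130.27; balance after payment $7,615.95.
Closed form: n = −ln(1 − rB₀/P)/ln(1+r) = −ln(0.38754)/ln(1.01692) ≈ 56.509, so the balance reaches zero during payment 57.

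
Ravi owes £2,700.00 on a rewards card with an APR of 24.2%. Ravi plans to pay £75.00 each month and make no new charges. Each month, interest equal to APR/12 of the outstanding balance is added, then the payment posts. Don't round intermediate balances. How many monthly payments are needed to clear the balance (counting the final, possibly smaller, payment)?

65 payments

Monthly rate r = 24.2%/12 = 2.01667% = 0.0201667.
Recurrence: B ← B·(1+r) − £75.00.
Month 1: interest £54.45; balance after payment £2,679.45.
Month 2: interest £54.04; balance after payment £2,658.49.
Closed form: n = −ln(1 − rB₀/P)/ln(1+r) = −ln(0.274)/ln(1.02017) ≈ 64.842, so the balance reaches zero during payment 65.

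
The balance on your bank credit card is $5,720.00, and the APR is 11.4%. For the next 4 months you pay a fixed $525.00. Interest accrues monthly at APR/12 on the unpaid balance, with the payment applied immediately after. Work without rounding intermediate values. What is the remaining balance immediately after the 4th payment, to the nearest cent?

$3,810.36

Monthly rate r = 11.4%/12 = 0.95% = 0.0095.
Each month: B ← B·(1+r) − $525.00.
Month 1: interest $54.34; balance after payment $5,249.34.
Month 2: interest $49.87; balance after payment $4,774.21.
Month 3: interest $45.35; balance after payment $4,294.56.
Month 4: interest $40.80; balance after payment $3,810.36.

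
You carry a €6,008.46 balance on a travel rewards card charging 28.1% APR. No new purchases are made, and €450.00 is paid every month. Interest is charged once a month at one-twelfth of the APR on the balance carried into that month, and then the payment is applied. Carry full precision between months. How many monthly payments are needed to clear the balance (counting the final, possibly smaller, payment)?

Monthly rate r = 28.1%/12 = 2.34167% = 0.0234167.
Recurrence: B ← B·(1+r) − €450.00.
Month 1: interest €140.70; balance after payment €5,699.16.
Month 2: interest €133.46; balance after payment €5,382.61.
Closed form: n = −ln(1 − rB₀/P)/ln(1+r) = −ln(0.68734)/ln(1.02342) ≈ 16.198, so the balance reaches zero during payment 17.

17 months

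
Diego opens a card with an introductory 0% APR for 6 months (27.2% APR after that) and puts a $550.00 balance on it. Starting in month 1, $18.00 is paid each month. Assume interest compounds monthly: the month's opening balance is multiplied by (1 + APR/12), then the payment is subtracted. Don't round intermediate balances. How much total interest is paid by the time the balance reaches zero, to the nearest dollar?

Promo months 1–6 at r₀ = 0%/12 = 0; months 7+ at r₁ = 27.2%/12 = 0.0226667.
After month 6 (no interest yet): B = $550.00 − 6·$18.00 = $442.00.
Then at r₁ with $18.00/mo: n₂ = −ln(1 − r₁·B/P)/ln(1+r₁) ≈ 36.28 → 37 more payments.
Total paid = 42·$18.00 + $5.16 = $761.16; interest = $761.16 − $550.00 = $211.16.

$211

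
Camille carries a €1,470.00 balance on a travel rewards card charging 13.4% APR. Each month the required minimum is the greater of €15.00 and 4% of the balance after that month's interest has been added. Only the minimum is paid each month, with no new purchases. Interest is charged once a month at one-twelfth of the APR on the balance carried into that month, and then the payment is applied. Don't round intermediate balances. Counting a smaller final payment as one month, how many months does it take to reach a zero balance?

Monthly rate r = 13.4%/12 = 1.11667% = 0.0111667.
While 4% of the post-interest balance exceeds €15.00, each month B ← (B·(1+r))·(1 − 0.04), i.e. B shrinks by the factor (1+r)·0.96 = 0.97072.
This holds for months 1–47. Entering month 48 the balance is €363.69; 4% of the post-interest balance is now below €15.00, so the flat €15.00 minimum applies from here.
From month 48 a fixed €15.00 at rate r clears €363.69 in 29 more payments. Total: 47 + 29 = 76 months.

76 months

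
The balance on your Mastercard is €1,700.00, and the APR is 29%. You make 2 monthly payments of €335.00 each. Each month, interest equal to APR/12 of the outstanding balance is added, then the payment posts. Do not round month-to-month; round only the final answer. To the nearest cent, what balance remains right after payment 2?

€1,105.06

Monthly rate r = 29%/12 = 2.41667% = 0.0241667.
Each month: B ← B·(1+r) − €335.00.
Month 1: interest €41.08; balance after payment €1,406.08.
Month 2: interest €33.98; balance after payment €1,105.06.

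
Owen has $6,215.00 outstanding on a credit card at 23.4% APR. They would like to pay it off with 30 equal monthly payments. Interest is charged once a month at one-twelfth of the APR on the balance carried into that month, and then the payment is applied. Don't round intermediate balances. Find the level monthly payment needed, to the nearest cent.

Monthly rate r = 23.4%/12 = 1.95% = 0.0195.
Level-payment amortization: P = B₀·r / (1 − (1+r)^(−n)) = 6215.00·0.0195 / (1 − 1.0195^(−30)).
Denominator 1 − (1+r)^(−30) = 0.439748412.
P = 121.192 / 0.439748412 ≈ 275.60.

$275.60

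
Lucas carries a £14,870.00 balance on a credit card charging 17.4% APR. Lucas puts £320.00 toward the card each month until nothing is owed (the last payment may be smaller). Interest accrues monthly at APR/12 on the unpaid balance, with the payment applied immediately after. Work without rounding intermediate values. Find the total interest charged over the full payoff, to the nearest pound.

Monthly rate r = 17.4%/12 = 1.45% = 0.0145.
Payoff takes n = ⌈−ln(1 − rB₀/P)/ln(1+r)⌉ = ⌈77.816⌉ = 78 payments; the last is £261.58.
Total paid = 77·£320.00 + £261.58 = £24,901.58.
Total interest = total paid − principal = £24,901.58 − £14,870.00 = £10,031.58.

£10,032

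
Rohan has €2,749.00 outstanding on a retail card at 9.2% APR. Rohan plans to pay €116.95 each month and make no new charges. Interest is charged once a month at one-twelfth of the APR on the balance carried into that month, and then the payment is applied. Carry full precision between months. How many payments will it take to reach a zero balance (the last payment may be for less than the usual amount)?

27 months

Monthly rate r = 9.2%/12 = 0.766667% = 0.00766667.
Recurrence: B ← B·(1+r) − €116.95.
Month 1: interest €21.08; balance after payment €2,653.13.
Month 2: interest €20.34; balance after payment €2,556.52.
Closed form: n = −ln(1 − rB₀/P)/ln(1+r) = −ln(0.81979)/ln(1.00767) ≈ 26.018, so the balance reaches zero during payment 27.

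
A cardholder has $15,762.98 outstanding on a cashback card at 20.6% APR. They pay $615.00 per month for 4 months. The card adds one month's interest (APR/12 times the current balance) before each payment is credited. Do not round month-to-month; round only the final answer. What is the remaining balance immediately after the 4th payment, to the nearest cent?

Monthly rate r = 20.6%/12 = 1.71667% = 0.0171667.
Each month: B ← B·(1+r) − $615.00.
Month 1: interest $270.60; balance after payment $15,418.58.
Month 2: interest $264.69; balance after payment $15,068.26.
Month 3: interest $258.67; balance after payment $14,711.94.
Month 4: interest $252.55; balance after payment $14,349.49.

$14,349.49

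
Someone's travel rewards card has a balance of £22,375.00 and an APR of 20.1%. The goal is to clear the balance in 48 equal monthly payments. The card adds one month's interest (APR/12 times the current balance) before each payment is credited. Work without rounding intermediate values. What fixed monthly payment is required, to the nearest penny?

Monthly rate r = 20.1%/12 = 1.675% = 0.01675.
Level-payment amortization: P = B₀·r / (1 − (1+r)^(−n)) = 22375.00·0.01675 / (1 − 1.01675^(−48)).
Denominator 1 − (1+r)^(−48) = 0.549474572.
P = 374.781 / 0.549474572 ≈ 682.07.

£682.07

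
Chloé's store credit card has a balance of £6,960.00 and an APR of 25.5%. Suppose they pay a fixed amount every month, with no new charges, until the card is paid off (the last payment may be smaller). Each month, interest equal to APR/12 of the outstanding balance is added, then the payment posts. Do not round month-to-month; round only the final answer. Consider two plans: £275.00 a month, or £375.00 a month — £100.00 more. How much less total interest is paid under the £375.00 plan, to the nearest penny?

Monthly rate r = 25.5%/12 = 2.125% = 0.02125.
At £275.00/mo: n = ⌈−ln(1 − rB₀/P)/ln(1+r)⌉ = 37 payments (last £194.31); total interest = total paid − £6,960.00 = £3,134.31.
At £375.00/mo: 24 payments (last £319.83); total interest £1,984.83.
Interest saved = £3,134.31 − £1,984.83 = £1,149.48.

£1,149.48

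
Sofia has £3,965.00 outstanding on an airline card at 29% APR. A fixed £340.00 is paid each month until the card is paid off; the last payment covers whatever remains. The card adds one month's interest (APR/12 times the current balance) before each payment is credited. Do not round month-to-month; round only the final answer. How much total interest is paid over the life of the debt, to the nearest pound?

Monthly rate r = 29%/12 = 2.41667% = 0.0241667.
Payoff takes n = ⌈−ln(1 − rB₀/P)/ln(1+r)⌉ = ⌈13.863⌉ = 14 payments; the last is £293.97.
Total paid = 13·£340.00 + £293.97 = £4,713.97.
Total interest = total paid − principal = £4,713.97 − £3,965.00 = £748.97.

£749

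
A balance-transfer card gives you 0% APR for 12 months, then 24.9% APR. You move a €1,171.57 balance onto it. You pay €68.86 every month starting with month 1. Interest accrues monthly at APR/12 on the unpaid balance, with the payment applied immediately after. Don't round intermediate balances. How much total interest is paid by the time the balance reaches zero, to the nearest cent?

Promo months 1–12 at r₀ = 0%/12 = 0; months 13+ at r₁ = 24.9%/12 = 0.02075.
After month 12 (no interest yet): B = €1,171.57 − 12·€68.86 = €345.25.
Then at r₁ with €68.86/mo: n₂ = −ln(1 − r₁·B/P)/ln(1+r₁) ≈ 5.35 → 6 more payments.
Total paid = 17·€68.86 + €24.19 = €1,194.81; interest = €1,194.81 − €1,171.57 = €23.24.

€23.24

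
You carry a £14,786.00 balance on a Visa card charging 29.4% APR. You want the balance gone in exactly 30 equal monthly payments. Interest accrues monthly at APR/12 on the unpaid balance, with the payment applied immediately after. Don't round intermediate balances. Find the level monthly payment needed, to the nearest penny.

Monthly rate r = 29.4%/12 = 2.45% = 0.0245.
Level-payment amortization: P = B₀·r / (1 − (1+r)^(−n)) = 14786.00·0.0245 / (1 − 1.0245^(−30)).
Denominator 1 − (1+r)^(−30) = 0.516227566.
P = 362.257 / 0.516227566 ≈ 701.74.

£701.74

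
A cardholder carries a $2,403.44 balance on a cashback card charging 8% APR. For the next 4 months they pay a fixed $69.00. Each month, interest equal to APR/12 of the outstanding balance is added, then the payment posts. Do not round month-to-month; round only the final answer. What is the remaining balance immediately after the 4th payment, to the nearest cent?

Monthly rate r = 8%/12 = 0.666667% = 0.00666667.
Each month: B ← B·(1+r) − $69.00.
Month 1: interest $16.02; balance after payment $2,350.46.
Month 2: interest $15.67; balance after payment $2,297.13.
Month 3: interest $15.31; balance after payment $2,243.45.
Month 4: interest $14.96; balance after payment $2,189.40.

$2,189.40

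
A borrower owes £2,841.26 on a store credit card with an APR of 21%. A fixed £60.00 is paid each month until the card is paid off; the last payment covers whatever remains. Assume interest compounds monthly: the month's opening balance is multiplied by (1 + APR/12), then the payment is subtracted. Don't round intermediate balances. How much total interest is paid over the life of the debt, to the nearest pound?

£3,261

Monthly rate r = 21%/12 = 1.75% = 0.0175.
Payoff takes n = ⌈−ln(1 − rB₀/P)/ln(1+r)⌉ = ⌈101.699⌉ = 102 payments; the last is £42.07.
Total paid = 101·£60.00 + £42.07 = £6,102.07.
Total interest = total paid − principal = £6,102.07 − £2,841.26 = £3,260.81.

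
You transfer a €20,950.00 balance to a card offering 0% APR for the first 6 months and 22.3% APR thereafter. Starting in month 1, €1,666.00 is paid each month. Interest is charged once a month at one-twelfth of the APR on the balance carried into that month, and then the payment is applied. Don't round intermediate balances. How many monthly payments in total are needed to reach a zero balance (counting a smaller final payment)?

14 payments

Promo months 1–6 at r₀ = 0%/12 = 0; months 7+ at r₁ = 22.3%/12 = 0.0185833.
After month 6 (no interest yet): B = €20,950.00 − 6·€1,666.00 = €10,954.00.
Then at r₁ with €1,666.00/mo: n₂ = −ln(1 − r₁·B/P)/ln(1+r₁) ≈ 7.08 → 8 more payments.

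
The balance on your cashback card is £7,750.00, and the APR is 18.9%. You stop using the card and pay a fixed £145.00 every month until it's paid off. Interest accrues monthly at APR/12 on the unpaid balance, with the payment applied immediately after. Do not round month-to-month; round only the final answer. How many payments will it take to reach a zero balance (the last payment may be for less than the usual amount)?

Monthly rate r = 18.9%/12 = 1.575% = 0.01575.
Recurrence: B ← B·(1+r) − £145.00.
Month 1: interest £122.06; balance after payment £7,727.06.
Month 2: interest £121.70; balance after payment £7,703.76.
Closed form: n = −ln(1 − rB₀/P)/ln(1+r) = −ln(0.15819)/ln(1.01575) ≈ 117.996, so the balance reaches zero during payment 118.

118 months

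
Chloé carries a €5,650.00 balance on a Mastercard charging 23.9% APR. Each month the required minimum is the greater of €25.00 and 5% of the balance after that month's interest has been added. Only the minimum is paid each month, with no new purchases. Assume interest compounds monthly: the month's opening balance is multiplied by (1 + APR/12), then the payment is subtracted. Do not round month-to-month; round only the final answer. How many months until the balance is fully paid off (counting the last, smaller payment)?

103 months

Monthly rate r = 23.9%/12 = 1.99167% = 0.0199167.
While 5% of the post-interest balance exceeds €25.00, each month B ← (B·(1+r))·(1 − 0.05), i.e. B shrinks by the factor (1+r)·0.95 = 0.96892.
This holds for months 1–78. Entering month 79 the balance is €481.43; 5% of the post-interest balance is now below €25.00, so the flat €25.00 minimum applies from here.
From month 79 a fixed €25.00 at rate r clears €481.43 in 25 more payments. Total: 78 + 25 = 103 months.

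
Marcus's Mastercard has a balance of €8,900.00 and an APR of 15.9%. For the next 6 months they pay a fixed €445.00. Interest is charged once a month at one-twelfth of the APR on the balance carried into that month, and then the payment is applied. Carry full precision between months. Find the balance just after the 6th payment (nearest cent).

€6,871.38

Monthly rate r = 15.9%/12 = 1.325% = 0.01325.
Each month: B ← B·(1+r) − €445.00.
Month 1: interest €117.92; balance after payment €8,572.92.
Month 2: interest €113.59; balance after payment €8,241.52.
Month 3: interest €109.20; balance after payment €7,905.72.
Month 4: interest €104.75; balance after payment €7,565.47.
Month 5: interest €100.24; balance after payment €7,220.71.
Month 6: interest €95.67; balance after payment €6,871.38.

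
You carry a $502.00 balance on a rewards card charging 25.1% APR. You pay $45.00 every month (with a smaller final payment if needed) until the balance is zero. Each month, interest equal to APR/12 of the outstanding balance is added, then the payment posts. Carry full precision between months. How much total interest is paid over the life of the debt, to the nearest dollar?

$76

Monthly rate r = 25.1%/12 = 2.09167% = 0.0209167.
Payoff takes n = ⌈−ln(1 − rB₀/P)/ln(1+r)⌉ = ⌈12.836⌉ = 13 payments; the last is $37.66.
Total paid = 12·$45.00 + $37.66 = $577.66.
Total interest = total paid − principal = $577.66 − $502.00 = $75.66.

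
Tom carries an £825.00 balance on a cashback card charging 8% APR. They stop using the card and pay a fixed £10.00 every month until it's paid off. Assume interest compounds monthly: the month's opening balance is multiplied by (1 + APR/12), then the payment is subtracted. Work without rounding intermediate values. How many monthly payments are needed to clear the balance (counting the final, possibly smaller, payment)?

Monthly rate r = 8%/12 = 0.666667% = 0.00666667.
Recurrence: B ← B·(1+r) − £10.00.
Month 1: interest £5.50; balance after payment £820.50.
Month 2: interest £5.47; balance after payment £815.97.
Closed form: n = −ln(1 − rB₀/P)/ln(1+r) = −ln(0.45)/ln(1.00667) ≈ 120.175, so the balance reaches zero during payment 121.

121 payments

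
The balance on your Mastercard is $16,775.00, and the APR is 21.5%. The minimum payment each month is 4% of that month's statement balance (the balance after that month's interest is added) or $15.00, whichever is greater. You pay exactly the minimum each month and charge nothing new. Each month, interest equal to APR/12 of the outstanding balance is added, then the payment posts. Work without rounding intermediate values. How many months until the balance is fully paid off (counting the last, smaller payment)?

199 months

Monthly rate r = 21.5%/12 = 1.79167% = 0.0179167.
While 4% of the post-interest balance exceeds $15.00, each month B ← (B·(1+r))·(1 − 0.04), i.e. B shrinks by the factor (1+r)·0.96 = 0.9772.
This holds for months 1–166. Entering month 167 the balance is $364.68; 4% of the post-interest balance is now below $15.00, so the flat $15.00 minimum applies from here.
From month 167 a fixed $15.00 at rate r clears $364.68 in 33 more payments. Total: 166 + 33 = 199 months.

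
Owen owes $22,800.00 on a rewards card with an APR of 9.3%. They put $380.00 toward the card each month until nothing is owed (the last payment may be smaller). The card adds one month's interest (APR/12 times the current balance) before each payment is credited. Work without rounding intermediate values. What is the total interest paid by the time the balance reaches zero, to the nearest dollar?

$7,988

Monthly rate r = 9.3%/12 = 0.775% = 0.00775.
Payoff takes n = ⌈−ln(1 − rB₀/P)/ln(1+r)⌉ = ⌈81.021⌉ = 82 payments; the last is $7.83.
Total paid = 81·$380.00 + $7.83 = $30,787.83.
Total interest = total paid − principal = $30,787.83 − $22,800.00 = $7,987.83.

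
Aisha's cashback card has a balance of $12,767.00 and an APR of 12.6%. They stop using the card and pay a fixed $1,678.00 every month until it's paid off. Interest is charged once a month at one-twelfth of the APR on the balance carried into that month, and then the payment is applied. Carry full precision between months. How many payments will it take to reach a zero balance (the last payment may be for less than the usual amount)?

8 payments

Monthly rate r = 12.6%/12 = 1.05% = 0.0105.
Recurrence: B ← B·(1+r) − $1,678.00.
Month 1: interest $134.05; balance after payment $11,223.05.
Month 2: interest $117.84; balance after payment $9,662.90.
Closed form: n = −ln(1 − rB₀/P)/ln(1+r) = −ln(0.92011)/ln(1.0105) ≈ 7.971, so the balance reaches zero during payment 8.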